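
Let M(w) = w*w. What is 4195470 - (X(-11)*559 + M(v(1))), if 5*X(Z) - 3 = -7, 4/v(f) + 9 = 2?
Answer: 1027999634/245 ≈ 4.1959e+6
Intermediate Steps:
v(f) = -4/7 (v(f) = 4/(-9 + 2) = 4/(-7) = 4*(-⅐) = -4/7)
X(Z) = -⅘ (X(Z) = ⅗ + (⅕)*(-7) = ⅗ - 7/5 = -⅘)
M(w) = w²
4195470 - (X(-11)*559 + M(v(1))) = 4195470 - (-⅘*559 + (-4/7)²) = 4195470 - (-2236/5 + 16/49) = 4195470 - 1*(-109484/245) = 4195470 + 109484/245 = 1027999634/245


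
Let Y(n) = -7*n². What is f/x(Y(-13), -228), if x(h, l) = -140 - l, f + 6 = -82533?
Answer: -82539/88 ≈ -937.94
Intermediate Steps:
f = -82539 (f = -6 - 82533 = -82539)
f/x(Y(-13), -228) = -82539/(-140 - 1*(-228)) = -82539/(-140 + 228) = -82539/88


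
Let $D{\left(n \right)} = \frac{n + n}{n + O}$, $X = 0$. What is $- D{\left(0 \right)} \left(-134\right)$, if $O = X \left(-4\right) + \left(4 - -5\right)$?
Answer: $0$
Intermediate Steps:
$O = 9$ ($O = 0 \left(-4\right) + \left(4 - -5\right) = 0 + \left(4 + 5\right) = 0 + 9 = 9$)
$D{\left(n \right)} = \frac{2 n}{9 + n}$ ($D{\left(n \right)} = \frac{n + n}{n + 9} = \frac{2 n}{9 + n}$)
$- D{\left(0 \right)} \left(-134\right) = - \frac{2 \cdot 0}{9 + 0} \left(-134\right) = - \frac{2 \cdot 0}{9} \left(-134\right) = \left(-1\right) 0 \left(-134\right) = 0 \left(-134\right) = 0$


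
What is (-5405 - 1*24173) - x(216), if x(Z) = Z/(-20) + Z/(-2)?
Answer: -147296/5 ≈ -29459.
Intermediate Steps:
x(Z) = -11*Z/20 (x(Z) = Z*(-1/20) + Z*(-½) = -Z/20 - Z/2 = -11*Z/20)
(-5405 - 1*24173) - x(216) = (-5405 - 1*24173) - (-11)*216/20 = (-5405 - 24173) - 1*(-594/5) = -29578 + 594/5 = -147296/5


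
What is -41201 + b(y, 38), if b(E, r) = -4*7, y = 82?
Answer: -41229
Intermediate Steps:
b(E, r) = -28
-41201 + b(y, 38) = -41201 - 28 = -41229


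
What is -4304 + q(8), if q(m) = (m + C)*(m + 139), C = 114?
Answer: 13630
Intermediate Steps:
q(m) = (114 + m)*(139 + m) (q(m) = (m + 114)*(m + 139) = (114 + m)*(139 + m))
-4304 + q(8) = -4304 + (15846 + 8² + 253*8) = -4304 + (15846 + 64 + 2024) = -4304 + 17934 = 13630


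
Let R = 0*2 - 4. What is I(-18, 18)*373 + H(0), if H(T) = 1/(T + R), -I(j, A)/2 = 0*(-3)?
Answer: -¼ ≈ -0.25000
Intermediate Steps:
I(j, A) = 0 (I(j, A) = -0*(-3) = -2*0 = 0)
R = -4 (R = 0 - 4 = -4)
H(T) = 1/(-4 + T) (H(T) = 1/(T - 4) = 1/(-4 + T))
I(-18, 18)*373 + H(0) = 0*373 + 1/(-4 + 0) = 0 + 1/(-4) = 0 - ¼ = -¼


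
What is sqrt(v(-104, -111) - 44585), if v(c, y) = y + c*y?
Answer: 8*I*sqrt(518) ≈ 182.08*I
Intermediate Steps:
sqrt(v(-104, -111) - 44585) = sqrt(-111*(1 - 104) - 44585) = sqrt(-111*(-103) - 44585) = sqrt(11433 - 44585) = sqrt(-33152) = 8*I*sqrt(518)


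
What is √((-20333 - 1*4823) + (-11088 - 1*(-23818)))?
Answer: I*√12426 ≈ 111.47*I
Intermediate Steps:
√((-20333 - 1*4823) + (-11088 - 1*(-23818))) = √((-20333 - 4823) + (-11088 + 23818)) = √(-25156 + 12730) = √(-12426) = I*√12426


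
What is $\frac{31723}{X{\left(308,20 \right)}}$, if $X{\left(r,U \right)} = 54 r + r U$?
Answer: $\frac{31723}{22792} \approx 1.3918$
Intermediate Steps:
$X{\left(r,U \right)} = 54 r + U r$
$\frac{31723}{X{\left(308,20 \right)}} = \frac{31723}{308 \left(54 + 20\right)} = \frac{31723}{308 \cdot 74} = \frac{31723}{22792}$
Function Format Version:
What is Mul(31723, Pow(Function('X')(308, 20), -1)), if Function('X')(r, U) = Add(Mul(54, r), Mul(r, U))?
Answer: Rational(31723, 22792) ≈ 1.3918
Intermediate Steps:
Function('X')(r, U) = Add(Mul(54, r), Mul(U, r))
Mul(31723, Pow(Function('X')(308, 20), -1)) = Mul(31723, Pow(Mul(308, Add(54, 20)), -1)) = Mul(31723, Pow(Mul(308, 74), -1)) = Mul(31723, Pow(22792, -1)) = Mul(31723, Rational(1, 22792)) = Rational(31723, 22792)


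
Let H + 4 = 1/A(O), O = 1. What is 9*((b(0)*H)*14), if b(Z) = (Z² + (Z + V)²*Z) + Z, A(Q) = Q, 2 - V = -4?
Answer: 0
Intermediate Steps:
V = 6 (V = 2 - 1*(-4) = 2 + 4 = 6)
H = -3 (H = -4 + 1/1 = -4 + 1 = -3)
b(Z) = Z + Z² + Z*(6 + Z)² (b(Z) = (Z² + (Z + 6)²*Z) + Z = (Z² + (6 + Z)²*Z) + Z = (Z² + Z*(6 + Z)²) + Z = Z + Z² + Z*(6 + Z)²)
9*((b(0)*H)*14) = 9*(((0*(1 + 0 + (6 + 0)²))*(-3))*14) = 9*(((0*(1 + 0 + 6²))*(-3))*14) = 9*(((0*(1 + 0 + 36))*(-3))*14) = 9*(((0*37)*(-3))*14) = 9*((0*(-3))*14) = 9*(0*14) = 9*0 = 0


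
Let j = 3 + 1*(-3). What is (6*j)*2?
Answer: 0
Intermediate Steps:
j = 0 (j = 3 - 3 = 0)
(6*j)*2 = (6*0)*2 = 0*2 = 0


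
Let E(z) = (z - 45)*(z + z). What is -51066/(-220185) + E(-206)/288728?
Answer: 1042054313/1765932630 ≈ 0.59009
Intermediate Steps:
E(z) = 2*z*(-45 + z) (E(z) = (-45 + z)*(2*z) = 2*z*(-45 + z))
-51066/(-220185) + E(-206)/288728 = -51066/(-220185) + (2*(-206)*(-45 - 206))/288728 = -51066*(-1/220185) + (2*(-206)*(-251))*(1/288728) = 5674/24465 + 103412*(1/288728) = 5674/24465 + 25853/72182 = 1042054313/1765932630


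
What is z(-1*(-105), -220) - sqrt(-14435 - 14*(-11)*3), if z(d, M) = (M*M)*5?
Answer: 242000 - I*sqrt(13973) ≈ 2.42e+5 - 118.21*I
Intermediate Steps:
z(d, M) = 5*M**2 (z(d, M) = M**2*5 = 5*M**2)
z(-1*(-105), -220) - sqrt(-14435 - 14*(-11)*3) = 5*(-220)**2 - sqrt(-14435 - 14*(-11)*3) = 5*48400 - sqrt(-14435 + 154*3) = 242000 - sqrt(-14435 + 462) = 242000 - sqrt(-13973) = 242000 - I*sqrt(13973)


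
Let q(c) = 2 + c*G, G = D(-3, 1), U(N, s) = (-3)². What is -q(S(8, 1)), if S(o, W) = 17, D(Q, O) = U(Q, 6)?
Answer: -155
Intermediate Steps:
U(N, s) = 9
D(Q, O) = 9
G = 9
q(c) = 2 + 9*c (q(c) = 2 + c*9 = 2 + 9*c)
-q(S(8, 1)) = -(2 + 9*17) = -(2 + 153) = -1*155 = -155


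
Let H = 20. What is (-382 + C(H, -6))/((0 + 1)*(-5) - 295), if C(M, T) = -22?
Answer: 101/75 ≈ 1.3467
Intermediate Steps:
(-382 + C(H, -6))/((0 + 1)*(-5) - 295) = (-382 - 22)/((0 + 1)*(-5) - 295) = -404/(1*(-5) - 295) = -404/(-5 - 295) = -404/(-300) = -404*(-1/300) = 101/75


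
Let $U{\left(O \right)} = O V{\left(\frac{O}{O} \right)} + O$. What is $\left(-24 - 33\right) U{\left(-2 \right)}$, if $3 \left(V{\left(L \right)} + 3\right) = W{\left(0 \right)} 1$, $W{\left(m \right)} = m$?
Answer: $-228$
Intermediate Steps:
$V{\left(L \right)} = -3$ ($V{\left(L \right)} = -3 + \frac{0 \cdot 1}{3} = -3 + \frac{1}{3} \cdot 0 = -3 + 0 = -3$)
$U{\left(O \right)} = - 2 O$ ($U{\left(O \right)} = O \left(-3\right) + O = - 3 O + O = - 2 O$)
$\left(-24 - 33\right) U{\left(-2 \right)} = \left(-24 - 33\right) \left(\left(-2\right) \left(-2\right)\right) = \left(-57\right) 4 = -228$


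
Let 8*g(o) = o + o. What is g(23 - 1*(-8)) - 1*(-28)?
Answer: 143/4 ≈ 35.750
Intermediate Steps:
g(o) = o/4 (g(o) = (o + o)/8 = (2*o)/8 = o/4)
g(23 - 1*(-8)) - 1*(-28) = (23 - 1*(-8))/4 - 1*(-28) = (23 + 8)/4 + 28 = (¼)*31 + 28 = 31/4 + 28 = 143/4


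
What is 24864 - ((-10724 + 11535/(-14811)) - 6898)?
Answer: 209757227/4937 ≈ 42487.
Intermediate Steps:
24864 - ((-10724 + 11535/(-14811)) - 6898) = 24864 - ((-10724 + 11535*(-1/14811)) - 6898) = 24864 - ((-10724 - 3845/4937) - 6898) = 24864 - (-52948233/4937 - 6898) = 24864 - 1*(-87003659/4937) = 24864 + 87003659/4937 = 209757227/4937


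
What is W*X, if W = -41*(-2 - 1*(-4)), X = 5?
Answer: -410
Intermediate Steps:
W = -82 (W = -41*(-2 + 4) = -41*2 = -82)
W*X = -82*5 = -410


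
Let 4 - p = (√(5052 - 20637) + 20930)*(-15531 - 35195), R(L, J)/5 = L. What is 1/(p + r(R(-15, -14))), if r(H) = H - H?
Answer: 265423796/281809191478568329 - 25363*I*√15585/563618382957136658 ≈ 9.4186e-10 - 5.6178e-12*I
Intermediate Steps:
R(L, J) = 5*L
r(H) = 0
p = 1061695184 + 50726*I*√15585 (p = 4 - (√(5052 - 20637) + 20930)*(-15531 - 35195) = 4 - (√(-15585) + 20930)*(-50726) = 4 - (I*√15585 + 20930)*(-50726) = 4 - (20930 + I*√15585)*(-50726) = 4 - (-1061695180 - 50726*I*√15585) = 4 + (1061695180 + 50726*I*√15585) = 1061695184 + 50726*I*√15585 ≈ 1.0617e+9 + 6.3326e+6*I)
1/(p + r(R(-15, -14))) = 1/((1061695184 + 50726*I*√15585) + 0) = 1/(1061695184 + 50726*I*√15585)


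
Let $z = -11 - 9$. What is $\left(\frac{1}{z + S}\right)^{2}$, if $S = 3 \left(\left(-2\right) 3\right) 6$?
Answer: $\frac{1}{16384} \approx 6.1035 \cdot 10^{-5}$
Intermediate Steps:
$z = -20$ ($z = -11 - 9 = -20$)
$S = -108$ ($S = 3 \left(-6\right) 6 = \left(-18\right) 6 = -108$)
$\left(\frac{1}{z + S}\right)^{2} = \left(\frac{1}{-20 - 108}\right)^{2} = \left(\frac{1}{-128}\right)^{2} = \left(- \frac{1}{128}\right)^{2} = \frac{1}{16384}$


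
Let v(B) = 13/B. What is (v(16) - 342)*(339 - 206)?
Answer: -726047/16 ≈ -45378.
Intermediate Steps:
(v(16) - 342)*(339 - 206) = (13/16 - 342)*(339 - 206) = (13*(1/16) - 342)*133 = (13/16 - 342)*133 = -5459/16*133 = -726047/16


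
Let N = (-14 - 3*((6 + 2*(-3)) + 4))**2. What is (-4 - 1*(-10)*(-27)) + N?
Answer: 402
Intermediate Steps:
N = 676 (N = (-14 - 3*((6 - 6) + 4))**2 = (-14 - 3*(0 + 4))**2 = (-14 - 3*4)**2 = (-14 - 12)**2 = (-26)**2 = 676)
(-4 - 1*(-10)*(-27)) + N = (-4 - 1*(-10)*(-27)) + 676 = (-4 + 10*(-27)) + 676 = (-4 - 270) + 676 = -274 + 676 = 402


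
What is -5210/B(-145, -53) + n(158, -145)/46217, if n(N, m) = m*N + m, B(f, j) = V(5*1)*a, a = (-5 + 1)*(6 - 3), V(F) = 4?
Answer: 119841965/1109208 ≈ 108.04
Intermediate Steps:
a = -12 (a = -4*3 = -12)
B(f, j) = -48 (B(f, j) = 4*(-12) = -48)
n(N, m) = m + N*m (n(N, m) = N*m + m = m + N*m)
-5210/B(-145, -53) + n(158, -145)/46217 = -5210/(-48) - 145*(1 + 158)/46217 = -5210*(-1/48) - 145*159*(1/46217) = 2605/24 - 23055*1/46217 = 2605/24 - 23055/46217 = 119841965/1109208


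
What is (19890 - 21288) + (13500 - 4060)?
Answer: 8042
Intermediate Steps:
(19890 - 21288) + (13500 - 4060) = -1398 + 9440 = 8042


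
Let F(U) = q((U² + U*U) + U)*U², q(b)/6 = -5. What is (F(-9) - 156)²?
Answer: 6687396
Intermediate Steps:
q(b) = -30 (q(b) = 6*(-5) = -30)
F(U) = -30*U²
(F(-9) - 156)² = (-30*(-9)² - 156)² = (-30*81 - 156)² = (-2430 - 156)² = (-2586)² = 6687396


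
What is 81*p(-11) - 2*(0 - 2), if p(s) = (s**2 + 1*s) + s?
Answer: 8023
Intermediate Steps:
p(s) = s**2 + 2*s (p(s) = (s**2 + s) + s = (s + s**2) + s = s**2 + 2*s)
81*p(-11) - 2*(0 - 2) = 81*(-11*(2 - 11)) - 2*(0 - 2) = 81*(-11*(-9)) - 2*(-2) = 81*99 + 4 = 8019 + 4 = 8023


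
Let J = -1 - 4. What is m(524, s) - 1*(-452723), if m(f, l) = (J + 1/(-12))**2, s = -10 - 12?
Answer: 65195833/144 ≈ 4.5275e+5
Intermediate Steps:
J = -5
s = -22
m(f, l) = 3721/144 (m(f, l) = (-5 + 1/(-12))**2 = (-5 - 1/12)**2 = (-61/12)**2 = 3721/144)
m(524, s) - 1*(-452723) = 3721/144 - 1*(-452723) = 3721/144 + 452723 = 65195833/144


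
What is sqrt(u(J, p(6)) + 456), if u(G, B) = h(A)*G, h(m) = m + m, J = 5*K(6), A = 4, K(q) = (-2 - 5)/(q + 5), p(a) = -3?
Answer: 8*sqrt(814)/11 ≈ 20.750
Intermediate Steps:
K(q) = -7/(5 + q)
J = -35/11 (J = 5*(-7/(5 + 6)) = 5*(-7/11) = -35/11 ≈ -3.1818)
h(m) = 2*m
u(G, B) = 8*G (u(G, B) = (2*4)*G = 8*G)
sqrt(u(J, p(6)) + 456) = sqrt(8*(-35/11) + 456) = sqrt(-280/11 + 456) = sqrt(4736/11) = 8*sqrt(814)/11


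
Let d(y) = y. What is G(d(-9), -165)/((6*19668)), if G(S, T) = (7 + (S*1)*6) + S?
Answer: -7/14751 ≈ -0.00047454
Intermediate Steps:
G(S, T) = 7 + 7*S (G(S, T) = (7 + S*6) + S = (7 + 6*S) + S = 7 + 7*S)
G(d(-9), -165)/((6*19668)) = (7 + 7*(-9))/((6*19668)) = (7 - 63)/118008 = -56*1/118008 = -7/14751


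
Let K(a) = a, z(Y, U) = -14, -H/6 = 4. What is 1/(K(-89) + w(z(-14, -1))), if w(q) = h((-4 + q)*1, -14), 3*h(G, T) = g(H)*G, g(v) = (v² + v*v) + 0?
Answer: -1/7001 ≈ -0.00014284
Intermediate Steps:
H = -24 (H = -6*4 = -24)
g(v) = 2*v² (g(v) = (v² + v²) + 0 = 2*v² + 0 = 2*v²)
h(G, T) = 384*G (h(G, T) = ((2*(-24)²)*G)/3 = ((2*576)*G)/3 = (1152*G)/3 = 384*G)
w(q) = -1536 + 384*q (w(q) = 384*((-4 + q)*1) = 384*(-4 + q) = -1536 + 384*q)
1/(K(-89) + w(z(-14, -1))) = 1/(-89 + (-1536 + 384*(-14))) = 1/(-89 + (-1536 - 5376)) = 1/(-89 - 6912) = 1/(-7001) = -1/7001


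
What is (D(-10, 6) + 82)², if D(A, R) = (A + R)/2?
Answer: 6400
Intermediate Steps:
D(A, R) = A/2 + R/2 (D(A, R) = (A + R)*(½) = A/2 + R/2)
(D(-10, 6) + 82)² = (((½)*(-10) + (½)*6) + 82)² = ((-5 + 3) + 82)² = (-2 + 82)² = 80² = 6400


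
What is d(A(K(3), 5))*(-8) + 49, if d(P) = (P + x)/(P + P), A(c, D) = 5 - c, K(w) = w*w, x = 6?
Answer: 51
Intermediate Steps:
K(w) = w²
d(P) = (6 + P)/(2*P) (d(P) = (P + 6)/(P + P) = (6 + P)/((2*P)) = (6 + P)*(1/(2*P)) = (6 + P)/(2*P))
d(A(K(3), 5))*(-8) + 49 = ((6 + (5 - 1*3²))/(2*(5 - 1*3²)))*(-8) + 49 = ((6 + (5 - 1*9))/(2*(5 - 1*9)))*(-8) + 49 = ((6 + (5 - 9))/(2*(5 - 9)))*(-8) + 49 = ((½)*(6 - 4)/(-4))*(-8) + 49 = ((½)*(-¼)*2)*(-8) + 49 = -¼*(-8) + 49 = 2 + 49 = 51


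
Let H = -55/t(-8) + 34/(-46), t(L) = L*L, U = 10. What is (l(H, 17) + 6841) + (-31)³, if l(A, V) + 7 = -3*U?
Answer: -22987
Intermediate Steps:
t(L) = L²
H = -2353/1472 (H = -55/((-8)²) + 34/(-46) = -55/64 + 34*(-1/46) = -55*1/64 - 17/23 = -55/64 - 17/23 = -2353/1472 ≈ -1.5985)
l(A, V) = -37 (l(A, V) = -7 - 3*10 = -7 - 30 = -37)
(l(H, 17) + 6841) + (-31)³ = (-37 + 6841) + (-31)³ = 6804 - 29791 = -22987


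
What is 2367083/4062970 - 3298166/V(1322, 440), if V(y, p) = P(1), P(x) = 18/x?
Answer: -6700153452763/36566730 ≈ -1.8323e+5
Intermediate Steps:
V(y, p) = 18 (V(y, p) = 18/1 = 18*1 = 18)
2367083/4062970 - 3298166/V(1322, 440) = 2367083/4062970 - 3298166/18 = 2367083*(1/4062970) - 3298166*1/18 = 2367083/4062970 - 1649083/9 = -6700153452763/36566730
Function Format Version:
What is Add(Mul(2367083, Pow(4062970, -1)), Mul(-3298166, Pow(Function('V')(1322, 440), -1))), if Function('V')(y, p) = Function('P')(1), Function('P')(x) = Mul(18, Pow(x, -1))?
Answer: Rational(-6700153452763, 36566730) ≈ -1.8323e+5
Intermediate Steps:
Function('V')(y, p) = 18 (Function('V')(y, p) = Mul(18, Pow(1, -1)) = Mul(18, 1) = 18)
Add(Mul(2367083, Pow(4062970, -1)), Mul(-3298166, Pow(Function('V')(1322, 440), -1))) = Add(Mul(2367083, Pow(4062970, -1)), Mul(-3298166, Pow(18, -1))) = Add(Mul(2367083, Rational(1, 4062970)), Mul(-3298166, Rational(1, 18))) = Add(Rational(2367083, 4062970), Rational(-1649083, 9)) = Rational(-6700153452763, 36566730)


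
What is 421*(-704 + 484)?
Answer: -92620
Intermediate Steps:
421*(-704 + 484) = 421*(-220) = -92620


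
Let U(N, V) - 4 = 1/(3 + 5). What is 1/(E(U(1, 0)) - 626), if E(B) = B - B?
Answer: -1/626 ≈ -0.0015974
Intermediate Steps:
U(N, V) = 33/8 (U(N, V) = 4 + 1/(3 + 5) = 4 + 1/8 = 4 + ⅛ = 33/8)
E(B) = 0
1/(E(U(1, 0)) - 626) = 1/(0 - 626) = 1/(-626) = -1/626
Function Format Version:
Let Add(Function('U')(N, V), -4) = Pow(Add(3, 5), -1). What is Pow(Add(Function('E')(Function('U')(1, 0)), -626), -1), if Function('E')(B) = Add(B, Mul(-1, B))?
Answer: Rational(-1, 626) ≈ -0.0015974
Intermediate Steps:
Function('U')(N, V) = Rational(33, 8) (Function('U')(N, V) = Add(4, Pow(Add(3, 5), -1)) = Add(4, Pow(8, -1)) = Add(4, Rational(1, 8)) = Rational(33, 8))
Function('E')(B) = 0
Pow(Add(Function('E')(Function('U')(1, 0)), -626), -1) = Pow(Add(0, -626), -1) = Pow(-626, -1) = Rational(-1, 626)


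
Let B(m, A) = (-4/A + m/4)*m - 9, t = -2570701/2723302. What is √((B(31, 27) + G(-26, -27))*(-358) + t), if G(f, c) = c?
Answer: I*√10734722623032457281/12254859 ≈ 267.35*I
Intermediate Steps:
t = -2570701/2723302 (t = -2570701*1/2723302 = -2570701/2723302 ≈ -0.94396)
B(m, A) = -9 + m*(-4/A + m/4) (B(m, A) = (-4/A + m*(¼))*m - 9 = (-4/A + m/4)*m - 9 = m*(-4/A + m/4) - 9 = -9 + m*(-4/A + m/4))
√((B(31, 27) + G(-26, -27))*(-358) + t) = √(((-9 + (¼)*31² - 4*31/27) - 27)*(-358) - 2570701/2723302) = √(((-9 + (¼)*961 - 4*31*1/27) - 27)*(-358) - 2570701/2723302) = √(((-9 + 961/4 - 124/27) - 27)*(-358) - 2570701/2723302) = √((24479/108 - 27)*(-358) - 2570701/2723302) = √((21563/108)*(-358) - 2570701/2723302) = √(-3859777/54 - 2570701/2723302) = √(-2627869310377/36764577) = I*√10734722623032457281/12254859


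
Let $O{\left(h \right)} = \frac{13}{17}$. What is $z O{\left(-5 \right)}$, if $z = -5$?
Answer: $- \frac{65}{17} \approx -3.8235$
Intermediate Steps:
$O{\left(h \right)} = \frac{13}{17}$ ($O{\left(h \right)} = 13 \cdot \frac{1}{17} = \frac{13}{17}$)
$z O{\left(-5 \right)} = \left(-5\right) \frac{13}{17} = - \frac{65}{17}$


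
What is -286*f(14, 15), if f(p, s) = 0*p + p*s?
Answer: -60060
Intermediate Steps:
f(p, s) = p*s (f(p, s) = 0 + p*s = p*s)
-286*f(14, 15) = -4004*15 = -286*210 = -60060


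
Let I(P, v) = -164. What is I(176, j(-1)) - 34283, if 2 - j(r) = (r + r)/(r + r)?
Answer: -34447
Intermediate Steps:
j(r) = 1 (j(r) = 2 - (r + r)/(r + r) = 2 - 2*r/(2*r) = 2 - 2*r*1/(2*r) = 2 - 1*1 = 2 - 1 = 1)
I(176, j(-1)) - 34283 = -164 - 34283 = -34447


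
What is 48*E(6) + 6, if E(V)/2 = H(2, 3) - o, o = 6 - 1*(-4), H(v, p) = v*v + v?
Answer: -378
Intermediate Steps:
H(v, p) = v + v² (H(v, p) = v² + v = v + v²)
o = 10 (o = 6 + 4 = 10)
E(V) = -8 (E(V) = 2*(2*(1 + 2) - 1*10) = 2*(2*3 - 10) = 2*(6 - 10) = 2*(-4) = -8)
48*E(6) + 6 = 48*(-8) + 6 = -384 + 6 = -378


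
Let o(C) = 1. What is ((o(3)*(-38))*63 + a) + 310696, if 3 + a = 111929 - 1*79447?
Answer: 340781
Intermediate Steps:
a = 32479 (a = -3 + (111929 - 1*79447) = -3 + (111929 - 79447) = -3 + 32482 = 32479)
((o(3)*(-38))*63 + a) + 310696 = ((1*(-38))*63 + 32479) + 310696 = (-38*63 + 32479) + 310696 = (-2394 + 32479) + 310696 = 30085 + 310696 = 340781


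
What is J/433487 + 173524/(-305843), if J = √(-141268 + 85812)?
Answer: -173524/305843 + 4*I*√3466/433487 ≈ -0.56736 + 0.00054325*I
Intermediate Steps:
J = 4*I*√3466 (J = √(-55456) = 4*I*√3466 ≈ 235.49*I)
J/433487 + 173524/(-305843) = (4*I*√3466)/433487 + 173524/(-305843) = (4*I*√3466)*(1/433487) + 173524*(-1/305843) = 4*I*√3466/433487 - 173524/305843 = -173524/305843 + 4*I*√3466/433487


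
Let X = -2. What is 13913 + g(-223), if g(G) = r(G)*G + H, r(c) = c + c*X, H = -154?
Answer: -35970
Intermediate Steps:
r(c) = -c (r(c) = c + c*(-2) = c - 2*c = -c)
g(G) = -154 - G² (g(G) = (-G)*G - 154 = -G² - 154 = -154 - G²)
13913 + g(-223) = 13913 + (-154 - 1*(-223)²) = 13913 + (-154 - 1*49729) = 13913 + (-154 - 49729) = 13913 - 49883 = -35970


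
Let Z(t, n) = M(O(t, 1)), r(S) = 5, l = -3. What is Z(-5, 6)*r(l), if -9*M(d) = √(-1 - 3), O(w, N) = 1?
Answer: -10*I/9 ≈ -1.1111*I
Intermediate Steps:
M(d) = -2*I/9 (M(d) = -√(-1 - 3)/9 = -2*I/9)
Z(t, n) = -2*I/9
Z(-5, 6)*r(l) = -2*I/9*5 = -10*I/9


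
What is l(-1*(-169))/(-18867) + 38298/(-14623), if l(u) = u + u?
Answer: -727510940/275892141 ≈ -2.6369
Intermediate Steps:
l(u) = 2*u
l(-1*(-169))/(-18867) + 38298/(-14623) = (2*(-1*(-169)))/(-18867) + 38298/(-14623) = (2*169)*(-1/18867) + 38298*(-1/14623) = 338*(-1/18867) - 38298/14623 = -338/18867 - 38298/14623 = -727510940/275892141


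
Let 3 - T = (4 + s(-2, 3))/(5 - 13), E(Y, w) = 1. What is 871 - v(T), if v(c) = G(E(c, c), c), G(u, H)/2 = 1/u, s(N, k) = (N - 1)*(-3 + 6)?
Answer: 869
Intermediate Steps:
s(N, k) = -3 + 3*N (s(N, k) = (-1 + N)*3 = -3 + 3*N)
T = 19/8 (T = 3 - (4 + (-3 + 3*(-2)))/(5 - 13) = 3 - (4 + (-3 - 6))/(-8) = 3 - (4 - 9)*(-1)/8 = 3 - (-5)*(-1)/8 = 3 - 1*5/8 = 3 - 5/8 = 19/8 ≈ 2.3750)
G(u, H) = 2/u
v(c) = 2 (v(c) = 2/1 = 2*1 = 2)
871 - v(T) = 871 - 1*2 = 871 - 2 = 869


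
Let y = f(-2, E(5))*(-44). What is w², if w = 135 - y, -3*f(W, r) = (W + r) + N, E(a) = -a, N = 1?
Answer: 49729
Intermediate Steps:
f(W, r) = -⅓ - W/3 - r/3 (f(W, r) = -((W + r) + 1)/3 = -(1 + W + r)/3 = -⅓ - W/3 - r/3)
y = -88 (y = (-⅓ - ⅓*(-2) - (-1)*5/3)*(-44) = (-⅓ + ⅔ - ⅓*(-5))*(-44) = (-⅓ + ⅔ + 5/3)*(-44) = 2*(-44) = -88)
w = 223 (w = 135 - 1*(-88) = 135 + 88 = 223)
w² = 223² = 49729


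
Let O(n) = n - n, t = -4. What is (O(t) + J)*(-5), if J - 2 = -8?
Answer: 30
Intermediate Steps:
O(n) = 0
J = -6 (J = 2 - 8 = -6)
(O(t) + J)*(-5) = (0 - 6)*(-5) = -6*(-5) = 30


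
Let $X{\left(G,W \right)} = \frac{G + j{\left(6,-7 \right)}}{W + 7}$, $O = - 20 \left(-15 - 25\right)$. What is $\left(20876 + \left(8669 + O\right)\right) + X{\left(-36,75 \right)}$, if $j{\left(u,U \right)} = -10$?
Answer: $\frac{1244122}{41} \approx 30344.0$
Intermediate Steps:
$O = 800$ ($O = - 20 \left(-15 - 25\right) = \left(-20\right) \left(-40\right) = 800$)
$X{\left(G,W \right)} = \frac{-10 + G}{7 + W}$ ($X{\left(G,W \right)} = \frac{G - 10}{W + 7} = \frac{-10 + G}{7 + W}$)
$\left(20876 + \left(8669 + O\right)\right) + X{\left(-36,75 \right)} = \left(20876 + \left(8669 + 800\right)\right) + \frac{-10 - 36}{7 + 75} = \left(20876 + 9469\right) + \frac{1}{82} \left(-46\right) = 30345 + \frac{1}{82} \left(-46\right) = 30345 - \frac{23}{41} = \frac{1244122}{41}$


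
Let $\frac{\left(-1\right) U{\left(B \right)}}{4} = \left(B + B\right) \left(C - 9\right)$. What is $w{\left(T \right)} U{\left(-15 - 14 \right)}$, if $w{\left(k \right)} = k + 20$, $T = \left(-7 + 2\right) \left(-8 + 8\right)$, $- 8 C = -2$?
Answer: $-40600$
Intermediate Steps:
$C = \frac{1}{4}$ ($C = \left(- \frac{1}{8}\right) \left(-2\right) = \frac{1}{4} \approx 0.25$)
$T = 0$ ($T = \left(-5\right) 0 = 0$)
$w{\left(k \right)} = 20 + k$
$U{\left(B \right)} = 70 B$ ($U{\left(B \right)} = - 4 \left(B + B\right) \left(\frac{1}{4} - 9\right) = - 4 \cdot 2 B \left(- \frac{35}{4}\right) = - 4 \left(- \frac{35 B}{2}\right) = 70 B$)
$w{\left(T \right)} U{\left(-15 - 14 \right)} = \left(20 + 0\right) 70 \left(-15 - 14\right) = 20 \cdot 70 \left(-15 - 14\right) = 20 \cdot 70 \left(-29\right) = 20 \left(-2030\right) = -40600$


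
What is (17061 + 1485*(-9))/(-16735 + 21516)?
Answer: 528/683 ≈ 0.77306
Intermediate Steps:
(17061 + 1485*(-9))/(-16735 + 21516) = (17061 - 13365)/4781 = 3696*(1/4781) = 528/683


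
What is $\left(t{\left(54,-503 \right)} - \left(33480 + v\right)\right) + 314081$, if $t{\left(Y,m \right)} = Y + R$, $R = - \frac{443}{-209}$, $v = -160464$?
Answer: $\frac{92194314}{209} \approx 4.4112 \cdot 10^{5}$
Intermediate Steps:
$R = \frac{443}{209}$ ($R = \left(-443\right) \left(- \frac{1}{209}\right) = \frac{443}{209} \approx 2.1196$)
$t{\left(Y,m \right)} = \frac{443}{209} + Y$ ($t{\left(Y,m \right)} = Y + \frac{443}{209} = \frac{443}{209} + Y$)
$\left(t{\left(54,-503 \right)} - \left(33480 + v\right)\right) + 314081 = \left(\left(\frac{443}{209} + 54\right) - -126984\right) + 314081 = \left(\frac{11729}{209} + \left(-33480 + 160464\right)\right) + 314081 = \left(\frac{11729}{209} + 126984\right) + 314081 = \frac{26551385}{209} + 314081 = \frac{92194314}{209}$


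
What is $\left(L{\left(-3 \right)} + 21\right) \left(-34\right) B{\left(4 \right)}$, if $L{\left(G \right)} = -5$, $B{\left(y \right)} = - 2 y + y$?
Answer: $2176$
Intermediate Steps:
$B{\left(y \right)} = - y$
$\left(L{\left(-3 \right)} + 21\right) \left(-34\right) B{\left(4 \right)} = \left(-5 + 21\right) \left(-34\right) \left(\left(-1\right) 4\right) = 16 \left(-34\right) \left(-4\right) = \left(-544\right) \left(-4\right) = 2176$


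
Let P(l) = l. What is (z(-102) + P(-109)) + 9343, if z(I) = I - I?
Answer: 9234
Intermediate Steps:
z(I) = 0
(z(-102) + P(-109)) + 9343 = (0 - 109) + 9343 = -109 + 9343 = 9234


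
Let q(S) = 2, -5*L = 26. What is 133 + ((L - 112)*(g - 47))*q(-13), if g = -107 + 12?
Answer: 167089/5 ≈ 33418.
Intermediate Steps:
L = -26/5 (L = -⅕*26 = -26/5 ≈ -5.2000)
g = -95
133 + ((L - 112)*(g - 47))*q(-13) = 133 + ((-26/5 - 112)*(-95 - 47))*2 = 133 - 586/5*(-142)*2 = 133 + (83212/5)*2 = 133 + 166424/5 = 167089/5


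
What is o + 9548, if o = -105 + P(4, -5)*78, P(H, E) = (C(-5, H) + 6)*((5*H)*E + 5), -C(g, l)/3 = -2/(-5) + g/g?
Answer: -3895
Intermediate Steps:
C(g, l) = -21/5 (C(g, l) = -3*(-2/(-5) + g/g) = -3*(-2*(-1/5) + 1) = -3*(2/5 + 1) = -3*7/5 = -21/5)
P(H, E) = 9 + 9*E*H (P(H, E) = (-21/5 + 6)*((5*H)*E + 5) = 9*(5*E*H + 5)/5 = 9*(5 + 5*E*H)/5 = 9 + 9*E*H)
o = -13443 (o = -105 + (9 + 9*(-5)*4)*78 = -105 + (9 - 180)*78 = -105 - 171*78 = -105 - 13338 = -13443)
o + 9548 = -13443 + 9548 = -3895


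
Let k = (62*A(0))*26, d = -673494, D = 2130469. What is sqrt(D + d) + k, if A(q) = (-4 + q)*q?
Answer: 5*sqrt(58279) ≈ 1207.1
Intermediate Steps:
A(q) = q*(-4 + q)
k = 0 (k = (62*(0*(-4 + 0)))*26 = (62*(0*(-4)))*26 = (62*0)*26 = 0*26 = 0)
sqrt(D + d) + k = sqrt(2130469 - 673494) + 0 = sqrt(1456975) + 0 = 5*sqrt(58279) + 0 = 5*sqrt(58279)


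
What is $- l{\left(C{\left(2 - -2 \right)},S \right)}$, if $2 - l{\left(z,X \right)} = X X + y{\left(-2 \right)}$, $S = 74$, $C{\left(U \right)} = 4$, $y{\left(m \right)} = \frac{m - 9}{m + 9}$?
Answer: $\frac{38307}{7} \approx 5472.4$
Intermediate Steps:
$y{\left(m \right)} = \frac{-9 + m}{9 + m}$
$l{\left(z,X \right)} = \frac{25}{7} - X^{2}$ ($l{\left(z,X \right)} = 2 - \left(X X + \frac{-9 - 2}{9 - 2}\right) = 2 - \left(X^{2} + \frac{1}{7} \left(-11\right)\right) = 2 - \left(X^{2} - \frac{11}{7}\right) = 2 - \left(- \frac{11}{7} + X^{2}\right) = \frac{25}{7} - X^{2}$)
$- l{\left(C{\left(2 - -2 \right)},S \right)} = - (\frac{25}{7} - 74^{2}) = - (\frac{25}{7} - 5476) = \left(-1\right) \left(- \frac{38307}{7}\right) = \frac{38307}{7}$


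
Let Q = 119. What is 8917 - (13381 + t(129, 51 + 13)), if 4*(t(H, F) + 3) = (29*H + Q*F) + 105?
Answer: -14653/2 ≈ -7326.5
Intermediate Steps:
t(H, F) = 93/4 + 29*H/4 + 119*F/4 (t(H, F) = -3 + ((29*H + 119*F) + 105)/4 = -3 + (105 + 29*H + 119*F)/4 = -3 + (105/4 + 29*H/4 + 119*F/4) = 93/4 + 29*H/4 + 119*F/4)
8917 - (13381 + t(129, 51 + 13)) = 8917 - (13381 + (93/4 + (29/4)*129 + 119*(51 + 13)/4)) = 8917 - (13381 + (93/4 + 3741/4 + (119/4)*64)) = 8917 - (13381 + (93/4 + 3741/4 + 1904)) = 8917 - (13381 + 5725/2) = 8917 - 1*32487/2 = 8917 - 32487/2 = -14653/2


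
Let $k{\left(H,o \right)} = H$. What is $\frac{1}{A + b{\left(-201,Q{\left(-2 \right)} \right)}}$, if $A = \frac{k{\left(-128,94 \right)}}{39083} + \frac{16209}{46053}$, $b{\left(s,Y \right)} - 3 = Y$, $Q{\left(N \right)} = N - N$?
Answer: $\frac{11763983}{39393920} \approx 0.29862$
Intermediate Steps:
$Q{\left(N \right)} = 0$
$b{\left(s,Y \right)} = 3 + Y$
$A = \frac{4101971}{11763983}$ ($A = - \frac{128}{39083} + \frac{16209}{46053} = \left(-128\right) \frac{1}{39083} + 16209 \cdot \frac{1}{46053} = - \frac{128}{39083} + \frac{1801}{5117} = \frac{4101971}{11763983} \approx 0.34869$)
$\frac{1}{A + b{\left(-201,Q{\left(-2 \right)} \right)}} = \frac{1}{\frac{4101971}{11763983} + \left(3 + 0\right)} = \frac{1}{\frac{4101971}{11763983} + 3} = \frac{1}{\frac{39393920}{11763983}} = \frac{11763983}{39393920}$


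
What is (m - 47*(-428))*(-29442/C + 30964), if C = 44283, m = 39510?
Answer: 27252050778540/14761 ≈ 1.8462e+9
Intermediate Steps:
(m - 47*(-428))*(-29442/C + 30964) = (39510 - 47*(-428))*(-29442/44283 + 30964) = (39510 + 20116)*(-29442*1/44283 + 30964) = 59626*(-9814/14761 + 30964) = 59626*(457049790/14761) = 27252050778540/14761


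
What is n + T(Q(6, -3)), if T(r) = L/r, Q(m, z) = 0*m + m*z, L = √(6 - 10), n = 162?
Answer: 162 - I/9 ≈ 162.0 - 0.11111*I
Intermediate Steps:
L = 2*I (L = √(-4) = 2*I ≈ 2.0*I)
Q(m, z) = m*z (Q(m, z) = 0 + m*z = m*z)
T(r) = 2*I/r (T(r) = (2*I)/r = 2*I/r)
n + T(Q(6, -3)) = 162 + 2*I/((6*(-3))) = 162 + 2*I/(-18) = 162 + 2*I*(-1/18) = 162 - I/9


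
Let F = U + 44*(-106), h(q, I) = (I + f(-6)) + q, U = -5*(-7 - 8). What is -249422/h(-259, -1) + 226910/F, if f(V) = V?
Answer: 542119749/610337 ≈ 888.23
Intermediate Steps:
U = 75 (U = -5*(-15) = 75)
h(q, I) = -6 + I + q (h(q, I) = (I - 6) + q = (-6 + I) + q = -6 + I + q)
F = -4589 (F = 75 + 44*(-106) = 75 - 4664 = -4589)
-249422/h(-259, -1) + 226910/F = -249422/(-6 - 1 - 259) + 226910/(-4589) = -249422/(-266) + 226910*(-1/4589) = -249422*(-1/266) - 226910/4589 = 124711/133 - 226910/4589 = 542119749/610337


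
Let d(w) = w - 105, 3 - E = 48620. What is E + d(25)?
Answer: -48697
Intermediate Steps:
E = -48617 (E = 3 - 1*48620 = 3 - 48620 = -48617)
d(w) = -105 + w
E + d(25) = -48617 + (-105 + 25) = -48617 - 80 = -48697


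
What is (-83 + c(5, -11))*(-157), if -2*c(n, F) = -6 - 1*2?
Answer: 12403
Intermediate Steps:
c(n, F) = 4 (c(n, F) = -(-6 - 1*2)/2 = -(-6 - 2)/2 = -½*(-8) = 4)
(-83 + c(5, -11))*(-157) = (-83 + 4)*(-157) = -79*(-157) = 12403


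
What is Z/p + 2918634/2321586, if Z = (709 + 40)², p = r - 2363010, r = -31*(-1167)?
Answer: 304931213252/300107939841 ≈ 1.0161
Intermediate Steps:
r = 36177
p = -2326833 (p = 36177 - 2363010 = -2326833)
Z = 561001 (Z = 749² = 561001)
Z/p + 2918634/2321586 = 561001/(-2326833) + 2918634/2321586 = 561001*(-1/2326833) + 2918634*(1/2321586) = -561001/2326833 + 486439/386931 = 304931213252/300107939841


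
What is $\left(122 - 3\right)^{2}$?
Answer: $14161$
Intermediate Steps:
$\left(122 - 3\right)^{2} = 119^{2} = 14161$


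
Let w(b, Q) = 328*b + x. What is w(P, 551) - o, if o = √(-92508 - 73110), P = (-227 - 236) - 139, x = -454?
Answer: -197910 - 3*I*√18402 ≈ -1.9791e+5 - 406.96*I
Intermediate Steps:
P = -602 (P = -463 - 139 = -602)
w(b, Q) = -454 + 328*b (w(b, Q) = 328*b - 454 = -454 + 328*b)
o = 3*I*√18402 (o = √(-165618) = 3*I*√18402 ≈ 406.96*I)
w(P, 551) - o = (-454 + 328*(-602)) - 3*I*√18402 = (-454 - 197456) - 3*I*√18402 = -197910 - 3*I*√18402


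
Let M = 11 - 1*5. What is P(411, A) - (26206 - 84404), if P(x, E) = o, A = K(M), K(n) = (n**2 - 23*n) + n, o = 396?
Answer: 58594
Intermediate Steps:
M = 6 (M = 11 - 5 = 6)
K(n) = n**2 - 22*n
A = -96 (A = 6*(-22 + 6) = 6*(-16) = -96)
P(x, E) = 396
P(411, A) - (26206 - 84404) = 396 - (26206 - 84404) = 396 - 1*(-58198) = 396 + 58198 = 58594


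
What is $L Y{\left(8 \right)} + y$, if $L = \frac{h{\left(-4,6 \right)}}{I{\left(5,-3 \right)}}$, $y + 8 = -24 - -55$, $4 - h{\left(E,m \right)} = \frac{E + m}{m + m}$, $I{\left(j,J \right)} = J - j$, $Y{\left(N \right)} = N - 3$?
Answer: $\frac{989}{48} \approx 20.604$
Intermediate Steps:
$Y{\left(N \right)} = -3 + N$
$h{\left(E,m \right)} = 4 - \frac{E + m}{2 m}$ ($h{\left(E,m \right)} = 4 - \frac{E + m}{m + m} = 4 - \frac{E + m}{2 m}$)
$y = 23$ ($y = -8 - -31 = -8 + \left(-24 + 55\right) = -8 + 31 = 23$)
$L = - \frac{23}{48}$ ($L = \frac{\frac{1}{2} \cdot \frac{1}{6} \left(\left(-1\right) \left(-4\right) + 7 \cdot 6\right)}{-3 - 5} = \frac{\frac{1}{2} \cdot \frac{1}{6} \left(4 + 42\right)}{-3 - 5} = \frac{\frac{1}{2} \cdot \frac{1}{6} \cdot 46}{-8} = \frac{23}{6} \left(- \frac{1}{8}\right) = - \frac{23}{48} \approx -0.47917$)
$L Y{\left(8 \right)} + y = - \frac{23 \left(-3 + 8\right)}{48} + 23 = \left(- \frac{23}{48}\right) 5 + 23 = - \frac{115}{48} + 23 = \frac{989}{48}$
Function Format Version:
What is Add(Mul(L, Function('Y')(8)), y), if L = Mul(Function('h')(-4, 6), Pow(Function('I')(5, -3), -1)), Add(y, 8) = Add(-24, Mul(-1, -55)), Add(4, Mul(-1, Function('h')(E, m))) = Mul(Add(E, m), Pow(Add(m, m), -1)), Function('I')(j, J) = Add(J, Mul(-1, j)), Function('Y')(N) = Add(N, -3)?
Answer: Rational(989, 48) ≈ 20.604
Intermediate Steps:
Function('Y')(N) = Add(-3, N)
Function('h')(E, m) = Add(4, Mul(Rational(-1, 2), Pow(m, -1), Add(E, m))) (Function('h')(E, m) = Add(4, Mul(-1, Mul(Add(E, m), Pow(Add(m, m), -1)))) = Add(4, Mul(-1, Mul(Add(E, m), Pow(Mul(2, m), -1)))) = Add(4, Mul(-1, Mul(Add(E, m), Mul(Rational(1, 2), Pow(m, -1))))) = Add(4, Mul(-1, Mul(Rational(1, 2), Pow(m, -1), Add(E, m)))) = Add(4, Mul(Rational(-1, 2), Pow(m, -1), Add(E, m))))
y = 23 (y = Add(-8, Add(-24, Mul(-1, -55))) = Add(-8, Add(-24, 55)) = Add(-8, 31) = 23)
L = Rational(-23, 48) (L = Mul(Mul(Rational(1, 2), Pow(6, -1), Add(Mul(-1, -4), Mul(7, 6))), Pow(Add(-3, Mul(-1, 5)), -1)) = Mul(Mul(Rational(1, 2), Rational(1, 6), Add(4, 42)), Pow(Add(-3, -5), -1)) = Mul(Mul(Rational(1, 2), Rational(1, 6), 46), Pow(-8, -1)) = Mul(Rational(23, 6), Rational(-1, 8)) = Rational(-23, 48) ≈ -0.47917)
Add(Mul(L, Function('Y')(8)), y) = Add(Mul(Rational(-23, 48), Add(-3, 8)), 23) = Add(Mul(Rational(-23, 48), 5), 23) = Add(Rational(-115, 48), 23) = Rational(989, 48)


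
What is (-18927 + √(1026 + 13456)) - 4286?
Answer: -23213 + √14482 ≈ -23093.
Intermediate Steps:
(-18927 + √(1026 + 13456)) - 4286 = (-18927 + √14482) - 4286 = -23213 + √14482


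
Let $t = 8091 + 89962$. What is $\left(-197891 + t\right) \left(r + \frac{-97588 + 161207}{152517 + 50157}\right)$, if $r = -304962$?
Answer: $\frac{3085383806263711}{101337} \approx 3.0447 \cdot 10^{10}$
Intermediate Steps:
$t = 98053$
$\left(-197891 + t\right) \left(r + \frac{-97588 + 161207}{152517 + 50157}\right) = \left(-197891 + 98053\right) \left(-304962 + \frac{-97588 + 161207}{152517 + 50157}\right) = - 99838 \left(-304962 + \frac{63619}{202674}\right) = \left(-99838\right) \left(- \frac{61807804769}{202674}\right) = \frac{3085383806263711}{101337}$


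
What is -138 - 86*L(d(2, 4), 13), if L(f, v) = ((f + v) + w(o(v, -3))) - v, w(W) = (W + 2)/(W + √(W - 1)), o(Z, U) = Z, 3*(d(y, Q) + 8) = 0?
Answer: 69580/157 + 2580*√3/157 ≈ 471.65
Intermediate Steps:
d(y, Q) = -8 (d(y, Q) = -8 + (⅓)*0 = -8 + 0 = -8)
w(W) = (2 + W)/(W + √(-1 + W))
L(f, v) = f + (2 + v)/(v + √(-1 + v)) (L(f, v) = ((f + v) + (2 + v)/(v + √(-1 + v))) - v = (f + v + (2 + v)/(v + √(-1 + v))) - v = f + (2 + v)/(v + √(-1 + v)))
-138 - 86*L(d(2, 4), 13) = -138 - 86*(-8 + (2 + 13)/(13 + √(-1 + 13))) = -138 - 86*(-8 + 15/(13 + √12)) = -138 - 86*(-8 + 15/(13 + 2*√3)) = -138 + (688 - 1290/(13 + 2*√3)) = 550 - 1290/(13 + 2*√3)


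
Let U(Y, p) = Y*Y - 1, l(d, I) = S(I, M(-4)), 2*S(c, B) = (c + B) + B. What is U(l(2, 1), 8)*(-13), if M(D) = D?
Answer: -585/4 ≈ -146.25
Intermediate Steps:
S(c, B) = B + c/2 (S(c, B) = ((c + B) + B)/2 = ((B + c) + B)/2 = (c + 2*B)/2 = B + c/2)
l(d, I) = -4 + I/2
U(Y, p) = -1 + Y² (U(Y, p) = Y² - 1 = -1 + Y²)
U(l(2, 1), 8)*(-13) = (-1 + (-4 + (½)*1)²)*(-13) = (-1 + (-4 + ½)²)*(-13) = (-1 + (-7/2)²)*(-13) = (-1 + 49/4)*(-13) = (45/4)*(-13) = -585/4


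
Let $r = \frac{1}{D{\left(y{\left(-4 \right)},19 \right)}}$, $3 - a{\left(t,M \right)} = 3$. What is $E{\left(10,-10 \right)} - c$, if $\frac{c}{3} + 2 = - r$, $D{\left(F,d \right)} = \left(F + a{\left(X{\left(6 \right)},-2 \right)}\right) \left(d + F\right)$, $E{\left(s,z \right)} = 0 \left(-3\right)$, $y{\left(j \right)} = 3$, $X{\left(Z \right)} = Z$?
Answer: $\frac{133}{22} \approx 6.0455$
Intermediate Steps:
$a{\left(t,M \right)} = 0$ ($a{\left(t,M \right)} = 3 - 3 = 0$)
$E{\left(s,z \right)} = 0$
$D{\left(F,d \right)} = F \left(F + d\right)$ ($D{\left(F,d \right)} = \left(F + 0\right) \left(d + F\right) = F \left(F + d\right)$)
$r = \frac{1}{66}$ ($r = \frac{1}{3 \left(3 + 19\right)} = \frac{1}{3 \cdot 22} = \frac{1}{66} \approx 0.015152$)
$c = - \frac{133}{22}$ ($c = -6 + 3 \left(\left(-1\right) \frac{1}{66}\right) = -6 + 3 \left(- \frac{1}{66}\right) = -6 - \frac{1}{22} = - \frac{133}{22} \approx -6.0455$)
$E{\left(10,-10 \right)} - c = 0 - - \frac{133}{22} = 0 + \frac{133}{22} = \frac{133}{22}$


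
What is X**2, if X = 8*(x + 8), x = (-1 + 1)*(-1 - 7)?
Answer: 4096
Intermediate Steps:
x = 0 (x = 0*(-8) = 0)
X = 64 (X = 8*(0 + 8) = 8*8 = 64)
X**2 = 64**2 = 4096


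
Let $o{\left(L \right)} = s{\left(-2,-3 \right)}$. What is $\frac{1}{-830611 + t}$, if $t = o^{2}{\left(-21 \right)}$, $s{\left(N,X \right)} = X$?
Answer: $- \frac{1}{830602} \approx -1.2039 \cdot 10^{-6}$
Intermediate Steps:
$o{\left(L \right)} = -3$
$t = 9$ ($t = \left(-3\right)^{2} = 9$)
$\frac{1}{-830611 + t} = \frac{1}{-830611 + 9} = \frac{1}{-830602} = - \frac{1}{830602}$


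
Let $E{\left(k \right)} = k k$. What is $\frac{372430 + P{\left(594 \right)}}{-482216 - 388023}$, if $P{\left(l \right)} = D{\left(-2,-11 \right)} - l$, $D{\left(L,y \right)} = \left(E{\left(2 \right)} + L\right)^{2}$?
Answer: $- \frac{371840}{870239} \approx -0.42728$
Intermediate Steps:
$E{\left(k \right)} = k^{2}$
$D{\left(L,y \right)} = \left(4 + L\right)^{2}$ ($D{\left(L,y \right)} = \left(2^{2} + L\right)^{2} = \left(4 + L\right)^{2}$)
$P{\left(l \right)} = 4 - l$ ($P{\left(l \right)} = \left(4 - 2\right)^{2} - l = 2^{2} - l = 4 - l$)
$\frac{372430 + P{\left(594 \right)}}{-482216 - 388023} = \frac{372430 + \left(4 - 594\right)}{-482216 - 388023} = \frac{372430 + \left(4 - 594\right)}{-870239} = \left(372430 - 590\right) \left(- \frac{1}{870239}\right) = 371840 \left(- \frac{1}{870239}\right) = - \frac{371840}{870239}$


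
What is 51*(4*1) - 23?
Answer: 181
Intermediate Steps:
51*(4*1) - 23 = 51*4 - 23 = 204 - 23 = 181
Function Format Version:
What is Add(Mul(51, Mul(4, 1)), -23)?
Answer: 181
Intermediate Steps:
Add(Mul(51, Mul(4, 1)), -23) = Add(Mul(51, 4), -23) = Add(204, -23) = 181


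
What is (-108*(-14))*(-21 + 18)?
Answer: -4536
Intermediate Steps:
(-108*(-14))*(-21 + 18) = -36*(-42)*(-3) = 1512*(-3) = -4536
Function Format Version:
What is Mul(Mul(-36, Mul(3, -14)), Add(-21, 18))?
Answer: -4536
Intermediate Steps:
Mul(Mul(-36, Mul(3, -14)), Add(-21, 18)) = Mul(Mul(-36, -42), -3) = Mul(1512, -3) = -4536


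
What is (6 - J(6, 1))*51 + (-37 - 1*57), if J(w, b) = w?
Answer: -94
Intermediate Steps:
(6 - J(6, 1))*51 + (-37 - 1*57) = (6 - 1*6)*51 + (-37 - 1*57) = (6 - 6)*51 + (-37 - 57) = 0*51 - 94 = 0 - 94 = -94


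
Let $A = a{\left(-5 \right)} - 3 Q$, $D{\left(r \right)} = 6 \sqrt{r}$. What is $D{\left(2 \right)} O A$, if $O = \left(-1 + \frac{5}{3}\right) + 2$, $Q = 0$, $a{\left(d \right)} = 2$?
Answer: $32 \sqrt{2} \approx 45.255$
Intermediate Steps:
$A = 2$ ($A = 2 - 0 = 2 + 0 = 2$)
$O = \frac{8}{3}$ ($O = \left(-1 + 5 \cdot \frac{1}{3}\right) + 2 = \left(-1 + \frac{5}{3}\right) + 2 = \frac{2}{3} + 2 = \frac{8}{3} \approx 2.6667$)
$D{\left(2 \right)} O A = 6 \sqrt{2} \cdot \frac{8}{3} \cdot 2 = 16 \sqrt{2} \cdot 2 = 32 \sqrt{2}$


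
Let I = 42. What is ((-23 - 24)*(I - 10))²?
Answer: 2262016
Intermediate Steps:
((-23 - 24)*(I - 10))² = ((-23 - 24)*(42 - 10))² = (-47*32)² = (-1504)² = 2262016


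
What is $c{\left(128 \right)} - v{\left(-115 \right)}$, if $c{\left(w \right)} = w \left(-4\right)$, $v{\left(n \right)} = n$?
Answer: $-397$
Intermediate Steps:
$c{\left(w \right)} = - 4 w$
$c{\left(128 \right)} - v{\left(-115 \right)} = \left(-4\right) 128 - -115 = -512 + 115 = -397$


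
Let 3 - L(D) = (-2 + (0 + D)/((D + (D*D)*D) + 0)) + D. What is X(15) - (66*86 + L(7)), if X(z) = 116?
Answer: -277899/50 ≈ -5558.0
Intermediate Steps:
L(D) = 5 - D - D/(D + D**3) (L(D) = 3 - ((-2 + (0 + D)/((D + (D*D)*D) + 0)) + D) = 3 - ((-2 + D/((D + D**2*D) + 0)) + D) = 3 - ((-2 + D/((D + D**3) + 0)) + D) = 3 - ((-2 + D/(D + D**3)) + D) = 3 - (-2 + D + D/(D + D**3)) = 3 + (2 - D - D/(D + D**3)) = 5 - D - D/(D + D**3))
X(15) - (66*86 + L(7)) = 116 - (66*86 + (4 - 1*7 - 1*7**3 + 5*7**2)/(1 + 7**2)) = 116 - (5676 + (4 - 7 - 1*343 + 5*49)/(1 + 49)) = 116 - (5676 + (4 - 7 - 343 + 245)/50) = 116 - (5676 + (1/50)*(-101)) = 116 - (5676 - 101/50) = 116 - 1*283699/50 = 116 - 283699/50 = -277899/50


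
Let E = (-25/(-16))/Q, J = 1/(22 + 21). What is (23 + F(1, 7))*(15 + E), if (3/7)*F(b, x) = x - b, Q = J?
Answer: 48655/16 ≈ 3040.9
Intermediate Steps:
J = 1/43 ≈ 0.023256
Q = 1/43 ≈ 0.023256
F(b, x) = -7*b/3 + 7*x/3 (F(b, x) = 7*(x - b)/3 = -7*b/3 + 7*x/3)
E = 1075/16 (E = (-25/(-16))/(1/43) = -25*(-1/16)*43 = (25/16)*43 = 1075/16 ≈ 67.188)
(23 + F(1, 7))*(15 + E) = (23 + (-7/3*1 + (7/3)*7))*(15 + 1075/16) = (23 + (-7/3 + 49/3))*(1315/16) = (23 + 14)*(1315/16) = 37*(1315/16) = 48655/16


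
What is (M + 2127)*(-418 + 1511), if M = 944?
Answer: 3356603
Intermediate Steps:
(M + 2127)*(-418 + 1511) = (944 + 2127)*(-418 + 1511) = 3071*1093 = 3356603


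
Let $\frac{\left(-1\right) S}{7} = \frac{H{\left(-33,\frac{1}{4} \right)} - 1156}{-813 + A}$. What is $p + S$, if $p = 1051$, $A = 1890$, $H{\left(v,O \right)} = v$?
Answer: $\frac{1140250}{1077} \approx 1058.7$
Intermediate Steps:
$S = \frac{8323}{1077}$ ($S = - 7 \frac{-33 - 1156}{-813 + 1890} = - 7 \left(- \frac{1189}{1077}\right) = - 7 \left(\left(-1189\right) \frac{1}{1077}\right) = \left(-7\right) \left(- \frac{1189}{1077}\right) = \frac{8323}{1077} \approx 7.728$)
$p + S = 1051 + \frac{8323}{1077} = \frac{1140250}{1077}$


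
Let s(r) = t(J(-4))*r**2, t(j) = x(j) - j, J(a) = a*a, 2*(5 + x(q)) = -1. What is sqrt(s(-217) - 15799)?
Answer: 5*I*sqrt(164514)/2 ≈ 1014.0*I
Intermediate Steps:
x(q) = -11/2 (x(q) = -5 + (1/2)*(-1) = -5 - 1/2 = -11/2)
J(a) = a**2
t(j) = -11/2 - j
s(r) = -43*r**2/2 (s(r) = (-11/2 - 1*(-4)**2)*r**2 = (-11/2 - 1*16)*r**2 = (-11/2 - 16)*r**2 = -43*r**2/2)
sqrt(s(-217) - 15799) = sqrt(-43/2*(-217)**2 - 15799) = sqrt(-43/2*47089 - 15799) = sqrt(-2024827/2 - 15799) = sqrt(-2056425/2) = 5*I*sqrt(164514)/2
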